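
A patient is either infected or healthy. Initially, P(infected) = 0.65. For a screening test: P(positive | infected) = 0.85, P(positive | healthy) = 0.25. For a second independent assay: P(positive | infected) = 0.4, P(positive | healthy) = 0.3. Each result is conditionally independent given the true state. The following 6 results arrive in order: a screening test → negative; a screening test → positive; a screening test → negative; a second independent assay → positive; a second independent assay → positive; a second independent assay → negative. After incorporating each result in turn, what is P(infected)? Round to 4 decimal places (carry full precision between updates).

0.2779

After a screening test='negative': P(infected) = 0.15·0.6500 / (0.15·0.6500 + 0.75·0.3500) ≈ 0.2708
After a screening test='positive': P(infected) = 0.85·0.2708 / (0.85·0.2708 + 0.25·0.7292) ≈ 0.5581
After a screening test='negative': P(infected) = 0.15·0.5581 / (0.15·0.5581 + 0.75·0.4419) ≈ 0.2016
After a second independent assay='positive': P(infected) = 0.4·0.2016 / (0.4·0.2016 + 0.3·0.7984) ≈ 0.2519
After a second independent assay='positive': P(infected) = 0.4·0.2519 / (0.4·0.2519 + 0.3·0.7481) ≈ 0.3099
After a second independent assay='negative': P(infected) = 0.6·0.3099 / (0.6·0.3099 + 0.7·0.6901) ≈ 0.2779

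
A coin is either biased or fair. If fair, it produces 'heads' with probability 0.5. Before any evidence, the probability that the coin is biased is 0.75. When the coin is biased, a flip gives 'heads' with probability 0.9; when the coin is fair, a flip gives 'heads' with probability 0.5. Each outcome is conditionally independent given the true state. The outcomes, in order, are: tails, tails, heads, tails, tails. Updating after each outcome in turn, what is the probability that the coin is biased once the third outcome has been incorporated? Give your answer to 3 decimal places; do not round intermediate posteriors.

0.178

After 'tails': P(biased) = 0.1·0.7500 / (0.1·0.7500 + 0.5·0.2500) ≈ 0.3750
After 'tails': P(biased) = 0.1·0.3750 / (0.1·0.3750 + 0.5·0.6250) ≈ 0.1071
After 'heads': P(biased) = 0.9·0.1071 / (0.9·0.1071 + 0.5·0.8929) ≈ 0.1776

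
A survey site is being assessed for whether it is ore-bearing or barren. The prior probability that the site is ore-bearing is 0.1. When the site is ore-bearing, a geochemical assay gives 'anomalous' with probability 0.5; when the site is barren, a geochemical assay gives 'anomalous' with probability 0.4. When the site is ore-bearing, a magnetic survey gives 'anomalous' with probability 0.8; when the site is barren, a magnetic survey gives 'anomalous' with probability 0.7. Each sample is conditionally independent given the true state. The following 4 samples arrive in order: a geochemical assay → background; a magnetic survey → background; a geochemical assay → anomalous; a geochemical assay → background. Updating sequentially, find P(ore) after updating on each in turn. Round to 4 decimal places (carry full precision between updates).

0.0604

After a geochemical assay='background': P(ore) = 0.5·0.1000 / (0.5·0.1000 + 0.6·0.9000) ≈ 0.0847
After a magnetic survey='background': P(ore) = 0.2·0.0847 / (0.2·0.0847 + 0.3·0.9153) ≈ 0.0581
After a geochemical assay='anomalous': P(ore) = 0.5·0.0581 / (0.5·0.0581 + 0.4·0.9419) ≈ 0.0716
After a geochemical assay='background': P(ore) = 0.5·0.0716 / (0.5·0.0716 + 0.6·0.9284) ≈ 0.0604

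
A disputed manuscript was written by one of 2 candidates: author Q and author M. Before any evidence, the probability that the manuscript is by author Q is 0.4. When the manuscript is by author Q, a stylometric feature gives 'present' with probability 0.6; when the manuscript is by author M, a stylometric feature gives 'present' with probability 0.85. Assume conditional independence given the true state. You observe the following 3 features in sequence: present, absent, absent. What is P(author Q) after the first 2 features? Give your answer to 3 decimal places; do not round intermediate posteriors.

0.557

Each posterior becomes the prior for the next update.
After 'present': P(author Q) = 0.6·0.4000 / (0.6·0.4000 + 0.85·0.6000) ≈ 0.3200
After 'absent': P(author Q) = 0.4·0.3200 / (0.4·0.3200 + 0.15·0.6800) ≈ 0.5565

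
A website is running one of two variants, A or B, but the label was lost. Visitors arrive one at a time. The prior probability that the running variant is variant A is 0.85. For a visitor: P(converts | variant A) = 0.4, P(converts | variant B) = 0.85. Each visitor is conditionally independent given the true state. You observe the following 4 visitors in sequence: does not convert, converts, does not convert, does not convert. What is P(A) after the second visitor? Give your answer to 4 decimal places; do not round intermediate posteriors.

0.9143

After 'does not convert': P(A) = 0.6·0.8500 / (0.6·0.8500 + 0.15·0.1500) ≈ 0.9577
After 'converts': P(A) = 0.4·0.9577 / (0.4·0.9577 + 0.85·0.0423) ≈ 0.9143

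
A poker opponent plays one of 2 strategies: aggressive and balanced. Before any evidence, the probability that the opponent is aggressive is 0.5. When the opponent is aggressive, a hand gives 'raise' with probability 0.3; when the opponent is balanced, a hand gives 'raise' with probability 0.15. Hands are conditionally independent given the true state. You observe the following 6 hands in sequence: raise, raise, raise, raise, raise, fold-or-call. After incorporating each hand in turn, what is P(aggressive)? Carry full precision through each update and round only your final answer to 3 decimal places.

0.963

After 'raise': P(aggressive) = 0.3·0.5000 / (0.3·0.5000 + 0.15·0.5000) ≈ 0.6667
After 'raise': P(aggressive) = 0.3·0.6667 / (0.3·0.6667 + 0.15·0.3333) ≈ 0.8000
After 'raise': P(aggressive) = 0.3·0.8000 / (0.3·0.8000 + 0.15·0.2000) ≈ 0.8889
After 'raise': P(aggressive) = 0.3·0.8889 / (0.3·0.8889 + 0.15·0.1111) ≈ 0.9412
After 'raise': P(aggressive) = 0.3·0.9412 / (0.3·0.9412 + 0.15·0.0588) ≈ 0.9697
After 'fold-or-call': P(aggressive) = 0.7·0.9697 / (0.7·0.9697 + 0.85·0.0303) ≈ 0.9634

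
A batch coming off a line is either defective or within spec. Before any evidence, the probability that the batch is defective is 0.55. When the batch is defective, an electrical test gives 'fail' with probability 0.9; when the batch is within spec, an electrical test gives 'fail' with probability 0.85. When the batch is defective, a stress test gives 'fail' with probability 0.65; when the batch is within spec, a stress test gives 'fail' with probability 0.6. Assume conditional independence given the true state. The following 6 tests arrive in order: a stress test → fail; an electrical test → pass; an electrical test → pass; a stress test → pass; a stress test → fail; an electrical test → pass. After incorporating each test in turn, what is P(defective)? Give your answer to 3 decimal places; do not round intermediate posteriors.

0.271

After a stress test='fail': P(defective) = 0.65·0.5500 / (0.65·0.5500 + 0.6·0.4500) ≈ 0.5697
After an electrical test='pass': P(defective) = 0.1·0.5697 / (0.1·0.5697 + 0.15·0.4303) ≈ 0.4689
After an electrical test='pass': P(defective) = 0.1·0.4689 / (0.1·0.4689 + 0.15·0.5311) ≈ 0.3705
After a stress test='pass': P(defective) = 0.35·0.3705 / (0.35·0.3705 + 0.4·0.6295) ≈ 0.3399
After a stress test='fail': P(defective) = 0.65·0.3399 / (0.65·0.3399 + 0.6·0.6601) ≈ 0.3581
After an electrical test='pass': P(defective) = 0.1·0.3581 / (0.1·0.3581 + 0.15·0.6419) ≈ 0.2711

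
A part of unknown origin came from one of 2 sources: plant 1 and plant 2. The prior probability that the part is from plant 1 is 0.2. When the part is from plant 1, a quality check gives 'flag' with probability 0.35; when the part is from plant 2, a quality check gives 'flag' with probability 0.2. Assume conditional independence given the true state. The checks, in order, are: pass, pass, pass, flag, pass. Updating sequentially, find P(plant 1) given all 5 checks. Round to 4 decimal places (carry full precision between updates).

0.1601

After 'pass': P(plant 1) = 0.65·0.2000 / (0.65·0.2000 + 0.8·0.8000) ≈ 0.1688
After 'pass': P(plant 1) = 0.65·0.1688 / (0.65·0.1688 + 0.8·0.8312) ≈ 0.1417
After 'pass': P(plant 1) = 0.65·0.1417 / (0.65·0.1417 + 0.8·0.8583) ≈ 0.1182
After 'flag': P(plant 1) = 0.35·0.1182 / (0.35·0.1182 + 0.2·0.8818) ≈ 0.1901
After 'pass': P(plant 1) = 0.65·0.1901 / (0.65·0.1901 + 0.8·0.8099) ≈ 0.1601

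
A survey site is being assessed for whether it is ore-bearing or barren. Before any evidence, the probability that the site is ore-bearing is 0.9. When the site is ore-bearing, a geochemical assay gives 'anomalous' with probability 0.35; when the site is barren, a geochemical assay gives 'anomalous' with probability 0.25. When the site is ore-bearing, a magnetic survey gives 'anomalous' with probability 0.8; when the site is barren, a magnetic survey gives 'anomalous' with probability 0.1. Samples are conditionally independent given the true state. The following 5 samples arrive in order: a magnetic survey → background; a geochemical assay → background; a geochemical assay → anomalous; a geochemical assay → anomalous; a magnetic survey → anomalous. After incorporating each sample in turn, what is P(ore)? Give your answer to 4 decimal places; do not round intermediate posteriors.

0.9645

Each posterior becomes the prior for the next update.
After a magnetic survey='background': P(ore) = 0.2·0.9000 / (0.2·0.9000 + 0.9·0.1000) ≈ 0.6667
After a geochemical assay='background': P(ore) = 0.65·0.6667 / (0.65·0.6667 + 0.75·0.3333) ≈ 0.6341
After a geochemical assay='anomalous': P(ore) = 0.35·0.6341 / (0.35·0.6341 + 0.25·0.3659) ≈ 0.7082
After a geochemical assay='anomalous': P(ore) = 0.35·0.7082 / (0.35·0.7082 + 0.25·0.2918) ≈ 0.7726
After a magnetic survey='anomalous': P(ore) = 0.8·0.7726 / (0.8·0.7726 + 0.1·0.2274) ≈ 0.9645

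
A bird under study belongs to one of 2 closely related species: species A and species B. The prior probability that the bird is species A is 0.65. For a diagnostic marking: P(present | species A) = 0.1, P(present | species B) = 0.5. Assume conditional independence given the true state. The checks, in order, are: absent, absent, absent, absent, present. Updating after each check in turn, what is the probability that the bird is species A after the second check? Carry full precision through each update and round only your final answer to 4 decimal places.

Apply Bayes' rule sequentially, carrying P(species A) forward.
After 'absent': P(species A) = 0.9·0.6500 / (0.9·0.6500 + 0.5·0.3500) ≈ 0.7697
After 'absent': P(species A) = 0.9·0.7697 / (0.9·0.7697 + 0.5·0.2303) ≈ 0.8575

0.8575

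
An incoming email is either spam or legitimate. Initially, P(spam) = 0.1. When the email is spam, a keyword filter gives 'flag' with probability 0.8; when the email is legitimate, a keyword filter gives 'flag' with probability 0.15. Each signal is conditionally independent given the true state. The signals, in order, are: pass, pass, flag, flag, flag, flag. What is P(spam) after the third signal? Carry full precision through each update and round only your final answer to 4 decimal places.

Apply Bayes' rule sequentially, carrying P(spam) forward.
After 'pass': P(spam) = 0.2·0.1000 / (0.2·0.1000 + 0.85·0.9000) ≈ 0.0255
After 'pass': P(spam) = 0.2·0.0255 / (0.2·0.0255 + 0.85·0.9745) ≈ 0.0061
After 'flag': P(spam) = 0.8·0.0061 / (0.8·0.0061 + 0.15·0.9939) ≈ 0.0318

0.0318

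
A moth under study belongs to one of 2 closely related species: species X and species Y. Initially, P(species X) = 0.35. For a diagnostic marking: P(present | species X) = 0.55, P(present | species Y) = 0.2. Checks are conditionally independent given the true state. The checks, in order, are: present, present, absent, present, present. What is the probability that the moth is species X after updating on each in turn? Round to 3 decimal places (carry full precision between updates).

0.945

After 'present': P(species X) = 0.55·0.3500 / (0.55·0.3500 + 0.2·0.6500) ≈ 0.5969
After 'present': P(species X) = 0.55·0.5969 / (0.55·0.5969 + 0.2·0.4031) ≈ 0.8028
After 'absent': P(species X) = 0.45·0.8028 / (0.45·0.8028 + 0.8·0.1972) ≈ 0.6961
After 'present': P(species X) = 0.55·0.6961 / (0.55·0.6961 + 0.2·0.3039) ≈ 0.8630
After 'present': P(species X) = 0.55·0.8630 / (0.55·0.8630 + 0.2·0.1370) ≈ 0.9454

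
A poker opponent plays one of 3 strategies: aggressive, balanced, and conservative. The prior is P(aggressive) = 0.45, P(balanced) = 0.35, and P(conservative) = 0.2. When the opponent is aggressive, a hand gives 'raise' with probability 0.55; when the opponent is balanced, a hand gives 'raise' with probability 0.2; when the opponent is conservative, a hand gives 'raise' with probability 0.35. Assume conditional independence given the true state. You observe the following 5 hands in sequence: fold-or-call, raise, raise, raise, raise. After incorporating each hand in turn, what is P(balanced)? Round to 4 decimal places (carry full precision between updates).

Apply Bayes' rule sequentially, carrying P(balanced) forward.
After 'fold-or-call': normaliser = 0.45·0.4500 + 0.8·0.3500 + 0.65·0.2000; P(aggressive) ≈ 0.3306, P(balanced) ≈ 0.4571, P(conservative) ≈ 0.2122
After 'raise': normaliser = 0.55·0.3306 + 0.2·0.4571 + 0.35·0.2122; P(aggressive) ≈ 0.5232, P(balanced) ≈ 0.2631, P(conservative) ≈ 0.2137
After 'raise': normaliser = 0.55·0.5232 + 0.2·0.2631 + 0.35·0.2137; P(aggressive) ≈ 0.6931, P(balanced) ≈ 0.1267, P(conservative) ≈ 0.1802
After 'raise': normaliser = 0.55·0.6931 + 0.2·0.1267 + 0.35·0.1802; P(aggressive) ≈ 0.8117, P(balanced) ≈ 0.0540, P(conservative) ≈ 0.1343
After 'raise': normaliser = 0.55·0.8117 + 0.2·0.0540 + 0.35·0.1343; P(aggressive) ≈ 0.8854, P(balanced) ≈ 0.0214, P(conservative) ≈ 0.0932

0.0214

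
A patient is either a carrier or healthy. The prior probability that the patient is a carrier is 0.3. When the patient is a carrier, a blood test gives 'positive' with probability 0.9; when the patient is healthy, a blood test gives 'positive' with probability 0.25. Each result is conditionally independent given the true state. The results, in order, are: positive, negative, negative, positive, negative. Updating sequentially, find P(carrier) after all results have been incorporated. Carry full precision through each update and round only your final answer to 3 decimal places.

Apply Bayes' rule sequentially, carrying P(carrier) forward.
After 'positive': P(carrier) = 0.9·0.3000 / (0.9·0.3000 + 0.25·0.7000) ≈ 0.6067
After 'negative': P(carrier) = 0.1·0.6067 / (0.1·0.6067 + 0.75·0.3933) ≈ 0.1706
After 'negative': P(carrier) = 0.1·0.1706 / (0.1·0.1706 + 0.75·0.8294) ≈ 0.0267
After 'positive': P(carrier) = 0.9·0.0267 / (0.9·0.0267 + 0.25·0.9733) ≈ 0.0899
After 'negative': P(carrier) = 0.1·0.0899 / (0.1·0.0899 + 0.75·0.9101) ≈ 0.0130

0.013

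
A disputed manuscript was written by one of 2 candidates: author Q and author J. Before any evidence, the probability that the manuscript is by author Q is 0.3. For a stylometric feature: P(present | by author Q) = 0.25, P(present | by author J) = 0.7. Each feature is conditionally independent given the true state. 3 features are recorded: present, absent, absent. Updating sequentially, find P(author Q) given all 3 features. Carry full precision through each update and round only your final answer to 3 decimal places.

0.489

After 'present': P(author Q) = 0.25·0.3000 / (0.25·0.3000 + 0.7·0.7000) ≈ 0.1327
After 'absent': P(author Q) = 0.75·0.1327 / (0.75·0.1327 + 0.3·0.8673) ≈ 0.2768
After 'absent': P(author Q) = 0.75·0.2768 / (0.75·0.2768 + 0.3·0.7232) ≈ 0.4889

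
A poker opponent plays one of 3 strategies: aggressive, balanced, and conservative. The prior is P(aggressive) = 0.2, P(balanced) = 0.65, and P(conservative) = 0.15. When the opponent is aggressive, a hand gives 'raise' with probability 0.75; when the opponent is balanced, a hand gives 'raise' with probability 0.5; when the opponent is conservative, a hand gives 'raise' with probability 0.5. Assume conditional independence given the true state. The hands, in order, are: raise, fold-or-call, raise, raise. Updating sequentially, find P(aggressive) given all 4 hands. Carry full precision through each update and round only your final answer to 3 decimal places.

0.297

After 'raise': normaliser = 0.75·0.2000 + 0.5·0.6500 + 0.5·0.1500; P(aggressive) ≈ 0.2727, P(balanced) ≈ 0.5909, P(conservative) ≈ 0.1364
After 'fold-or-call': normaliser = 0.25·0.2727 + 0.5·0.5909 + 0.5·0.1364; P(aggressive) ≈ 0.1579, P(balanced) ≈ 0.6842, P(conservative) ≈ 0.1579
After 'raise': normaliser = 0.75·0.1579 + 0.5·0.6842 + 0.5·0.1579; P(aggressive) ≈ 0.2195, P(balanced) ≈ 0.6341, P(conservative) ≈ 0.1463
After 'raise': normaliser = 0.75·0.2195 + 0.5·0.6341 + 0.5·0.1463; P(aggressive) ≈ 0.2967, P(balanced) ≈ 0.5714, P(conservative) ≈ 0.1319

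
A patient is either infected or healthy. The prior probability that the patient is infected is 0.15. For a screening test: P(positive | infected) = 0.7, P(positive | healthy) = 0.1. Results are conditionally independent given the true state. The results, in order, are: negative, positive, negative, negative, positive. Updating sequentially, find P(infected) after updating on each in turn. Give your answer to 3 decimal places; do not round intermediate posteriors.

0.243

After 'negative': P(infected) = 0.3·0.1500 / (0.3·0.1500 + 0.9·0.8500) ≈ 0.0556
After 'positive': P(infected) = 0.7·0.0556 / (0.7·0.0556 + 0.1·0.9444) ≈ 0.2917
After 'negative': P(infected) = 0.3·0.2917 / (0.3·0.2917 + 0.9·0.7083) ≈ 0.1207
After 'negative': P(infected) = 0.3·0.1207 / (0.3·0.1207 + 0.9·0.8793) ≈ 0.0437
After 'positive': P(infected) = 0.7·0.0437 / (0.7·0.0437 + 0.1·0.9563) ≈ 0.2426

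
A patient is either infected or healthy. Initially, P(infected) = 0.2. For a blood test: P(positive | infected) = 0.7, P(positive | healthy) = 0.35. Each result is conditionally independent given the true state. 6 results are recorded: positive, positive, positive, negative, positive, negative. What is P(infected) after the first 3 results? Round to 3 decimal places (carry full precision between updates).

0.667

After 'positive': P(infected) = 0.7·0.2000 / (0.7·0.2000 + 0.35·0.8000) ≈ 0.3333
After 'positive': P(infected) = 0.7·0.3333 / (0.7·0.3333 + 0.35·0.6667) ≈ 0.5000
After 'positive': P(infected) = 0.7·0.5000 / (0.7·0.5000 + 0.35·0.5000) ≈ 0.6667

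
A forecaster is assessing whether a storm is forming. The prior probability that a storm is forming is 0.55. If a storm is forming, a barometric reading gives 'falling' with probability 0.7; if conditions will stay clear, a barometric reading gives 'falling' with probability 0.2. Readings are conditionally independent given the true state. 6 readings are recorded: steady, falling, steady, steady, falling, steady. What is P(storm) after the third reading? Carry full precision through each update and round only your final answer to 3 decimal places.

After 'steady': P(storm) = 0.3·0.5500 / (0.3·0.5500 + 0.8·0.4500) ≈ 0.3143
After 'falling': P(storm) = 0.7·0.3143 / (0.7·0.3143 + 0.2·0.6857) ≈ 0.6160
After 'steady': P(storm) = 0.3·0.6160 / (0.3·0.6160 + 0.8·0.3840) ≈ 0.3756

0.376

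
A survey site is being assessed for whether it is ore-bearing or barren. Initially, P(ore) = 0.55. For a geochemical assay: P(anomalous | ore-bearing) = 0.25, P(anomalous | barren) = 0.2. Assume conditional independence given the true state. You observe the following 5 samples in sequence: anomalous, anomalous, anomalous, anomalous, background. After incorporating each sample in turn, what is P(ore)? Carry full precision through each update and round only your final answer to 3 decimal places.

0.737

Apply Bayes' rule sequentially, carrying P(ore) forward.
After 'anomalous': P(ore) = 0.25·0.5500 / (0.25·0.5500 + 0.2·0.4500) ≈ 0.6044
After 'anomalous': P(ore) = 0.25·0.6044 / (0.25·0.6044 + 0.2·0.3956) ≈ 0.6563
After 'anomalous': P(ore) = 0.25·0.6563 / (0.25·0.6563 + 0.2·0.3437) ≈ 0.7048
After 'anomalous': P(ore) = 0.25·0.7048 / (0.25·0.7048 + 0.2·0.2952) ≈ 0.7490
After 'background': P(ore) = 0.75·0.7490 / (0.75·0.7490 + 0.8·0.2510) ≈ 0.7367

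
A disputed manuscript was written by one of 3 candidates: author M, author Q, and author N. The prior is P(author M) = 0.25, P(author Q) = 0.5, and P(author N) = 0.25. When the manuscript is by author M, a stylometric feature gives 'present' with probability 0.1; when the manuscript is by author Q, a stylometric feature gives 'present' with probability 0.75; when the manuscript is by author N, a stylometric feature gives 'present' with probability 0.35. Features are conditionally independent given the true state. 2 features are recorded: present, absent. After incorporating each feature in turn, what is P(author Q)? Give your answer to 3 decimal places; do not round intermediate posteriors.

0.542

Apply Bayes' rule sequentially, carrying P(author Q) forward.
After 'present': normaliser = 0.1·0.2500 + 0.75·0.5000 + 0.35·0.2500; P(author M) ≈ 0.0513, P(author Q) ≈ 0.7692, P(author N) ≈ 0.1795
After 'absent': normaliser = 0.9·0.0513 + 0.25·0.7692 + 0.65·0.1795; P(author M) ≈ 0.1300, P(author Q) ≈ 0.5415, P(author N) ≈ 0.3285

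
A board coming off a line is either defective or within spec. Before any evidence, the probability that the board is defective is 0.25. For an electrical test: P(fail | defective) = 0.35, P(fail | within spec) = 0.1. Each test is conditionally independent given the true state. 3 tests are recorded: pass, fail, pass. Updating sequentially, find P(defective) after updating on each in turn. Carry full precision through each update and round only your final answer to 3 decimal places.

After 'pass': P(defective) = 0.65·0.2500 / (0.65·0.2500 + 0.9·0.7500) ≈ 0.1940
After 'fail': P(defective) = 0.35·0.1940 / (0.35·0.1940 + 0.1·0.8060) ≈ 0.4573
After 'pass': P(defective) = 0.65·0.4573 / (0.65·0.4573 + 0.9·0.5427) ≈ 0.3783

0.378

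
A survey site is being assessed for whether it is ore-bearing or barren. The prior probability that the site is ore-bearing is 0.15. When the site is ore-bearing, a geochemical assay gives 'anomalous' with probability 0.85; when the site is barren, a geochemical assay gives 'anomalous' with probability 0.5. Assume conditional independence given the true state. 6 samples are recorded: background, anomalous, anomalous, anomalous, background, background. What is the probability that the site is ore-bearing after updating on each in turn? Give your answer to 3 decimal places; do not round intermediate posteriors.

Each posterior becomes the prior for the next update.
After 'background': P(ore) = 0.15·0.1500 / (0.15·0.1500 + 0.5·0.8500) ≈ 0.0503
After 'anomalous': P(ore) = 0.85·0.0503 / (0.85·0.0503 + 0.5·0.9497) ≈ 0.0826
After 'anomalous': P(ore) = 0.85·0.0826 / (0.85·0.0826 + 0.5·0.9174) ≈ 0.1327
After 'anomalous': P(ore) = 0.85·0.1327 / (0.85·0.1327 + 0.5·0.8673) ≈ 0.2064
After 'background': P(ore) = 0.15·0.2064 / (0.15·0.2064 + 0.5·0.7936) ≈ 0.0724
After 'background': P(ore) = 0.15·0.0724 / (0.15·0.0724 + 0.5·0.9276) ≈ 0.0229

0.023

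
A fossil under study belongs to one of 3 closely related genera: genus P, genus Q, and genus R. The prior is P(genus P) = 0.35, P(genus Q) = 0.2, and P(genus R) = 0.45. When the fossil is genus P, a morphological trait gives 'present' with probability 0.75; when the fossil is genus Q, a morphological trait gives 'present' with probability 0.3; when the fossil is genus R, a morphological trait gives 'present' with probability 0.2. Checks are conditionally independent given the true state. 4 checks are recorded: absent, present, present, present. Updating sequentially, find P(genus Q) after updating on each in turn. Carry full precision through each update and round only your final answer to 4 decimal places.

After 'absent': normaliser = 0.25·0.3500 + 0.7·0.2000 + 0.8·0.4500; P(genus P) ≈ 0.1489, P(genus Q) ≈ 0.2383, P(genus R) ≈ 0.6128
After 'present': normaliser = 0.75·0.1489 + 0.3·0.2383 + 0.2·0.6128; P(genus P) ≈ 0.3653, P(genus Q) ≈ 0.2338, P(genus R) ≈ 0.4008
After 'present': normaliser = 0.75·0.3653 + 0.3·0.2338 + 0.2·0.4008; P(genus P) ≈ 0.6458, P(genus Q) ≈ 0.1653, P(genus R) ≈ 0.1889
After 'present': normaliser = 0.75·0.6458 + 0.3·0.1653 + 0.2·0.1889; P(genus P) ≈ 0.8472, P(genus Q) ≈ 0.0867, P(genus R) ≈ 0.0661

0.0867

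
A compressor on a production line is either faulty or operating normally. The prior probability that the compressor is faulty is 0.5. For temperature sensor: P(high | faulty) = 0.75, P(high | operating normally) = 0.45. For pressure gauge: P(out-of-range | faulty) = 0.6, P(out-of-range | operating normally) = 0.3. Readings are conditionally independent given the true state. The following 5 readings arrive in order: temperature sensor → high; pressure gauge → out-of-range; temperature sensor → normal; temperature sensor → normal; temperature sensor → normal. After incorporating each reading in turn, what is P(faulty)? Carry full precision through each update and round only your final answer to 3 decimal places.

0.238

Apply Bayes' rule sequentially, carrying P(faulty) forward.
After temperature sensor='high': P(faulty) = 0.75·0.5000 / (0.75·0.5000 + 0.45·0.5000) ≈ 0.6250
After pressure gauge='out-of-range': P(faulty) = 0.6·0.6250 / (0.6·0.6250 + 0.3·0.3750) ≈ 0.7692
After temperature sensor='normal': P(faulty) = 0.25·0.7692 / (0.25·0.7692 + 0.55·0.2308) ≈ 0.6024
After temperature sensor='normal': P(faulty) = 0.25·0.6024 / (0.25·0.6024 + 0.55·0.3976) ≈ 0.4078
After temperature sensor='normal': P(faulty) = 0.25·0.4078 / (0.25·0.4078 + 0.55·0.5922) ≈ 0.2384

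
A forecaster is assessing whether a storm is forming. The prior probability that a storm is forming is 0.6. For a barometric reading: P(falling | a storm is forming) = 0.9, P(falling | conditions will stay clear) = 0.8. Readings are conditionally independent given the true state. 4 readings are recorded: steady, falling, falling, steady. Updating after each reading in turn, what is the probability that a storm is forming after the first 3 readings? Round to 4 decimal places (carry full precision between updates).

0.4870

Each posterior becomes the prior for the next update.
After 'steady': P(storm) = 0.1·0.6000 / (0.1·0.6000 + 0.2·0.4000) ≈ 0.4286
After 'falling': P(storm) = 0.9·0.4286 / (0.9·0.4286 + 0.8·0.5714) ≈ 0.4576
After 'falling': P(storm) = 0.9·0.4576 / (0.9·0.4576 + 0.8·0.5424) ≈ 0.4870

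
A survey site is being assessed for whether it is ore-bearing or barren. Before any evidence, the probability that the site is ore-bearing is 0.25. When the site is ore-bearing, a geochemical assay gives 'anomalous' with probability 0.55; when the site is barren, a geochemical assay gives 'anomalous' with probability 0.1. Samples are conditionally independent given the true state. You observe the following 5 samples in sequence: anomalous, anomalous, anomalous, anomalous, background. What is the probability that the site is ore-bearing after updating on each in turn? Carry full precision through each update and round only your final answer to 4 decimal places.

After 'anomalous': P(ore) = 0.55·0.2500 / (0.55·0.2500 + 0.1·0.7500) ≈ 0.6471
After 'anomalous': P(ore) = 0.55·0.6471 / (0.55·0.6471 + 0.1·0.3529) ≈ 0.9098
After 'anomalous': P(ore) = 0.55·0.9098 / (0.55·0.9098 + 0.1·0.0902) ≈ 0.9823
After 'anomalous': P(ore) = 0.55·0.9823 / (0.55·0.9823 + 0.1·0.0177) ≈ 0.9967
After 'background': P(ore) = 0.45·0.9967 / (0.45·0.9967 + 0.9·0.0033) ≈ 0.9935

0.9935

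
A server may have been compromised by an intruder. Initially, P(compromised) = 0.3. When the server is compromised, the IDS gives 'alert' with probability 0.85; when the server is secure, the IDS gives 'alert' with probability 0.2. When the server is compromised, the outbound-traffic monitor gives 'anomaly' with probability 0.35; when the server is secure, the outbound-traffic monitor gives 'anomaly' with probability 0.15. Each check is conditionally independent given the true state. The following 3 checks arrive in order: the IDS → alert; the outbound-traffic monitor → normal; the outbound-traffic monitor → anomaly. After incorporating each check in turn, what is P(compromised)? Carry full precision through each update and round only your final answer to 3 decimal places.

After the IDS='alert': P(compromised) = 0.85·0.3000 / (0.85·0.3000 + 0.2·0.7000) ≈ 0.6456
After the outbound-traffic monitor='normal': P(compromised) = 0.65·0.6456 / (0.65·0.6456 + 0.85·0.3544) ≈ 0.5821
After the outbound-traffic monitor='anomaly': P(compromised) = 0.35·0.5821 / (0.35·0.5821 + 0.15·0.4179) ≈ 0.7647

0.765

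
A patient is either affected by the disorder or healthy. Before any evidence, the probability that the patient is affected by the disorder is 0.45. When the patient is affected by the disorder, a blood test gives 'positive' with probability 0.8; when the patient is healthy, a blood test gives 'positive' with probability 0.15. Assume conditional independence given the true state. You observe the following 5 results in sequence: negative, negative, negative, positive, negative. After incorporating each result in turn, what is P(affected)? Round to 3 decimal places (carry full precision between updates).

Apply Bayes' rule sequentially, carrying P(affected) forward.
After 'negative': P(affected) = 0.2·0.4500 / (0.2·0.4500 + 0.85·0.5500) ≈ 0.1614
After 'negative': P(affected) = 0.2·0.1614 / (0.2·0.1614 + 0.85·0.8386) ≈ 0.0433
After 'negative': P(affected) = 0.2·0.0433 / (0.2·0.0433 + 0.85·0.9567) ≈ 0.0105
After 'positive': P(affected) = 0.8·0.0105 / (0.8·0.0105 + 0.15·0.9895) ≈ 0.0538
After 'negative': P(affected) = 0.2·0.0538 / (0.2·0.0538 + 0.85·0.9462) ≈ 0.0132

0.013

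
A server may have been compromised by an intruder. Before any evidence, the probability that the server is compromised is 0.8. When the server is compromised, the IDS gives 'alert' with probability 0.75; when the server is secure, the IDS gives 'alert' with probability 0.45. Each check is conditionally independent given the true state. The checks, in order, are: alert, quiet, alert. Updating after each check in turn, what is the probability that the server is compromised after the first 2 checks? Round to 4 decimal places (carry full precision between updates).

After 'alert': P(compromised) = 0.75·0.8000 / (0.75·0.8000 + 0.45·0.2000) ≈ 0.8696
After 'quiet': P(compromised) = 0.25·0.8696 / (0.25·0.8696 + 0.55·0.1304) ≈ 0.7519

0.7519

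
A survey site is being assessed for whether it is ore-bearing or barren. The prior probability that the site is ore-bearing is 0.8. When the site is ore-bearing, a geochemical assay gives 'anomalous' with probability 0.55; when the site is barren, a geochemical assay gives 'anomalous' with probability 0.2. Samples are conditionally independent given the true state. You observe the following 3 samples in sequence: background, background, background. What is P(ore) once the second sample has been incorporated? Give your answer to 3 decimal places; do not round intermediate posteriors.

0.559

After 'background': P(ore) = 0.45·0.8000 / (0.45·0.8000 + 0.8·0.2000) ≈ 0.6923
After 'background': P(ore) = 0.45·0.6923 / (0.45·0.6923 + 0.8·0.3077) ≈ 0.5586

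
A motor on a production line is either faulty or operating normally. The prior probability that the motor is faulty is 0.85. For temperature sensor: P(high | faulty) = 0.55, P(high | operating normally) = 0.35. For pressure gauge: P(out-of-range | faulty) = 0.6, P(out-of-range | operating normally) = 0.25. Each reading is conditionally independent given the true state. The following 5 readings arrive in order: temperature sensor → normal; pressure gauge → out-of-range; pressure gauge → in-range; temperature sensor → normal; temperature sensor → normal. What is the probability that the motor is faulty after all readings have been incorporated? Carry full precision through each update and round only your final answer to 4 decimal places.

0.7065

Apply Bayes' rule sequentially, carrying P(faulty) forward.
After temperature sensor='normal': P(faulty) = 0.45·0.8500 / (0.45·0.8500 + 0.65·0.1500) ≈ 0.7969
After pressure gauge='out-of-range': P(faulty) = 0.6·0.7969 / (0.6·0.7969 + 0.25·0.2031) ≈ 0.9040
After pressure gauge='in-range': P(faulty) = 0.4·0.9040 / (0.4·0.9040 + 0.75·0.0960) ≈ 0.8339
After temperature sensor='normal': P(faulty) = 0.45·0.8339 / (0.45·0.8339 + 0.65·0.1661) ≈ 0.7766
After temperature sensor='normal': P(faulty) = 0.45·0.7766 / (0.45·0.7766 + 0.65·0.2234) ≈ 0.7065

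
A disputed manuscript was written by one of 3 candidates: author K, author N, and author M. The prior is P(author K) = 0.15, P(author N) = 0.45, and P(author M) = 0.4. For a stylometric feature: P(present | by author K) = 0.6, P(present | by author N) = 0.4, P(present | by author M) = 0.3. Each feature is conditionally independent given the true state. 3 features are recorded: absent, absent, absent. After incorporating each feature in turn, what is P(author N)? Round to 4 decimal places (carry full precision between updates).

Apply Bayes' rule sequentially, carrying P(author N) forward.
After 'absent': normaliser = 0.4·0.1500 + 0.6·0.4500 + 0.7·0.4000; P(author K) ≈ 0.0984, P(author N) ≈ 0.4426, P(author M) ≈ 0.4590
After 'absent': normaliser = 0.4·0.0984 + 0.6·0.4426 + 0.7·0.4590; P(author K) ≈ 0.0628, P(author N) ≈ 0.4241, P(author M) ≈ 0.5131
After 'absent': normaliser = 0.4·0.0628 + 0.6·0.4241 + 0.7·0.5131; P(author K) ≈ 0.0393, P(author N) ≈ 0.3984, P(author M) ≈ 0.5623

0.3984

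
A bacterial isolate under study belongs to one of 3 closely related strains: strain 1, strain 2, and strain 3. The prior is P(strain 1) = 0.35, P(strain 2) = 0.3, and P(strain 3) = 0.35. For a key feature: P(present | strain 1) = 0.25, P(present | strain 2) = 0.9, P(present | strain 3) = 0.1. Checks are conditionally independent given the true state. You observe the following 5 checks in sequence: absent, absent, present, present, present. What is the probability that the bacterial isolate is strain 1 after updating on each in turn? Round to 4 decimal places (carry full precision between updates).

0.5546

Each posterior becomes the prior for the next update.
After 'absent': normaliser = 0.75·0.3500 + 0.1·0.3000 + 0.9·0.3500; P(strain 1) ≈ 0.4321, P(strain 2) ≈ 0.0494, P(strain 3) ≈ 0.5185
After 'absent': normaliser = 0.75·0.4321 + 0.1·0.0494 + 0.9·0.5185; P(strain 1) ≈ 0.4073, P(strain 2) ≈ 0.0062, P(strain 3) ≈ 0.5865
After 'present': normaliser = 0.25·0.4073 + 0.9·0.0062 + 0.1·0.5865; P(strain 1) ≈ 0.6132, P(strain 2) ≈ 0.0336, P(strain 3) ≈ 0.3532
After 'present': normaliser = 0.25·0.6132 + 0.9·0.0336 + 0.1·0.3532; P(strain 1) ≈ 0.7003, P(strain 2) ≈ 0.1383, P(strain 3) ≈ 0.1614
After 'present': normaliser = 0.25·0.7003 + 0.9·0.1383 + 0.1·0.1614; P(strain 1) ≈ 0.5546, P(strain 2) ≈ 0.3943, P(strain 3) ≈ 0.0511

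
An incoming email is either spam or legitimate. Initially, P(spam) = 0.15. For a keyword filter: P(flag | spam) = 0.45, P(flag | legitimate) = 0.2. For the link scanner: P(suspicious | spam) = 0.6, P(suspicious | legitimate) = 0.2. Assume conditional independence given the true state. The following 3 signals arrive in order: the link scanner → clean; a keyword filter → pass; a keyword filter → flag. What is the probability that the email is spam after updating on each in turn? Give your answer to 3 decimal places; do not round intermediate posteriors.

After the link scanner='clean': P(spam) = 0.4·0.1500 / (0.4·0.1500 + 0.8·0.8500) ≈ 0.0811
After a keyword filter='pass': P(spam) = 0.55·0.0811 / (0.55·0.0811 + 0.8·0.9189) ≈ 0.0572
After a keyword filter='flag': P(spam) = 0.45·0.0572 / (0.45·0.0572 + 0.2·0.9428) ≈ 0.1201

0.120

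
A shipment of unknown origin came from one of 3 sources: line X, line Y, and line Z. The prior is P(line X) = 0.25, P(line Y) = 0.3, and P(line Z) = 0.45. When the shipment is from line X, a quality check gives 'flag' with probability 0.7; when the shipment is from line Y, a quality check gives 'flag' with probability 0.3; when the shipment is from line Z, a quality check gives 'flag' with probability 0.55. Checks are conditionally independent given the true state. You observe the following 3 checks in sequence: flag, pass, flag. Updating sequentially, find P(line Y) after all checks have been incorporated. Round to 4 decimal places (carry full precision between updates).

0.1617

After 'flag': normaliser = 0.7·0.2500 + 0.3·0.3000 + 0.55·0.4500; P(line X) ≈ 0.3415, P(line Y) ≈ 0.1756, P(line Z) ≈ 0.4829
After 'pass': normaliser = 0.3·0.3415 + 0.7·0.1756 + 0.45·0.4829; P(line X) ≈ 0.2314, P(line Y) ≈ 0.2777, P(line Z) ≈ 0.4909
After 'flag': normaliser = 0.7·0.2314 + 0.3·0.2777 + 0.55·0.4909; P(line X) ≈ 0.3144, P(line Y) ≈ 0.1617, P(line Z) ≈ 0.5240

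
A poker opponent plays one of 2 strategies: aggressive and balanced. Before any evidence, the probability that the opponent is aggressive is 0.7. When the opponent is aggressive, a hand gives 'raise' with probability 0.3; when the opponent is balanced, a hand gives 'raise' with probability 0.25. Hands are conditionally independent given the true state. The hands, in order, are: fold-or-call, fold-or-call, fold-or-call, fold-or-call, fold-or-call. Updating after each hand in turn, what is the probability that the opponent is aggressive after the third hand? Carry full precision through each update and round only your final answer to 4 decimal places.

0.6548

Apply Bayes' rule sequentially, carrying P(aggressive) forward.
After 'fold-or-call': P(aggressive) = 0.7·0.7000 / (0.7·0.7000 + 0.75·0.3000) ≈ 0.6853
After 'fold-or-call': P(aggressive) = 0.7·0.6853 / (0.7·0.6853 + 0.75·0.3147) ≈ 0.6702
After 'fold-or-call': P(aggressive) = 0.7·0.6702 / (0.7·0.6702 + 0.75·0.3298) ≈ 0.6548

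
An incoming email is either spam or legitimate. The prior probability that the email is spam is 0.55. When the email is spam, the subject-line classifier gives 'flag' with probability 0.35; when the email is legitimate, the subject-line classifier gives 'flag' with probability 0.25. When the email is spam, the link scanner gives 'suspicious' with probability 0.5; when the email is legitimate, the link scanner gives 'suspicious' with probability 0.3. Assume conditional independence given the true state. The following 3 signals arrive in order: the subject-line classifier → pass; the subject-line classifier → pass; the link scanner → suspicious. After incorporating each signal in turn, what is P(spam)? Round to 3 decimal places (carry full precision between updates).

0.605

After the subject-line classifier='pass': P(spam) = 0.65·0.5500 / (0.65·0.5500 + 0.75·0.4500) ≈ 0.5144
After the subject-line classifier='pass': P(spam) = 0.65·0.5144 / (0.65·0.5144 + 0.75·0.4856) ≈ 0.4786
After the link scanner='suspicious': P(spam) = 0.5·0.4786 / (0.5·0.4786 + 0.3·0.5214) ≈ 0.6047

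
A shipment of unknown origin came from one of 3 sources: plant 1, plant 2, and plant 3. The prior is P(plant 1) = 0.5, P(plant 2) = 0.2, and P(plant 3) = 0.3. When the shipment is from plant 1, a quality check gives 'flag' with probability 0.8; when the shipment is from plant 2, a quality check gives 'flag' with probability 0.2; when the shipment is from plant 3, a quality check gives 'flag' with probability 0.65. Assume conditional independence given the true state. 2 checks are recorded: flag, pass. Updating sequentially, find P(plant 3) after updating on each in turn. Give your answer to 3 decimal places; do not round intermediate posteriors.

0.379

After 'flag': normaliser = 0.8·0.5000 + 0.2·0.2000 + 0.65·0.3000; P(plant 1) ≈ 0.6299, P(plant 2) ≈ 0.0630, P(plant 3) ≈ 0.3071
After 'pass': normaliser = 0.2·0.6299 + 0.8·0.0630 + 0.35·0.3071; P(plant 1) ≈ 0.4438, P(plant 2) ≈ 0.1775, P(plant 3) ≈ 0.3786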